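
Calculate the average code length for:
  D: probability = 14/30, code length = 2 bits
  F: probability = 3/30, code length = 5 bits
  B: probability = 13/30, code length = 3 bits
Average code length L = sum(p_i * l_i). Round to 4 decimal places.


Weighted contributions p_i * l_i:
  D: (14/30) * 2 = 28/30
  F: (3/30) * 5 = 15/30
  B: (13/30) * 3 = 39/30
Sum = (28 + 15 + 39)/30 = 82/30

L = 82/30 = 2.7333 bits/symbol


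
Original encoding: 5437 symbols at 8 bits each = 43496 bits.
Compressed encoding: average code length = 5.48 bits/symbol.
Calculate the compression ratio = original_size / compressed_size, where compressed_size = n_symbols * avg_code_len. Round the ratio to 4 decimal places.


original_size = n_symbols * orig_bits = 5437 * 8 = 43496 bits
compressed_size = n_symbols * avg_code_len = 5437 * 5.48 = 29794.76 bits
ratio = original_size / compressed_size = 43496 / 29794.76 = 1.4599

Compression ratio = 1.4599


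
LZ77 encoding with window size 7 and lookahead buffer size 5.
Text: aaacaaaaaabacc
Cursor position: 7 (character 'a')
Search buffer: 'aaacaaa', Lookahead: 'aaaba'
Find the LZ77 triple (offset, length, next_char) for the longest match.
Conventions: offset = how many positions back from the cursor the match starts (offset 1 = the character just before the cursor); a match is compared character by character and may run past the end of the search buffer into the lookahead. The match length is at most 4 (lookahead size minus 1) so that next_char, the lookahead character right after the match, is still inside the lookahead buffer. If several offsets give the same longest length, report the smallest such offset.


Try each offset into the search buffer:
  offset=1 (pos 6, char 'a'): match length 3
  offset=2 (pos 5, char 'a'): match length 3
  offset=3 (pos 4, char 'a'): match length 3
  offset=4 (pos 3, char 'c'): match length 0
  offset=5 (pos 2, char 'a'): match length 1
  offset=6 (pos 1, char 'a'): match length 2
  offset=7 (pos 0, char 'a'): match length 3
Longest match has length 3, found at offsets 1, 2, 3, 7; take the smallest, offset 1.
next_char = character at position 7 + 3 = 10 -> 'b'

Best match: offset=1, length=3 (matching 'aaa' starting at position 6)
LZ77 triple: (1, 3, 'b')


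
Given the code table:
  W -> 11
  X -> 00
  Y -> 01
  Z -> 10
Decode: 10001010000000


Decoding:
10 -> Z
00 -> X
10 -> Z
10 -> Z
00 -> X
00 -> X
00 -> X


Result: ZXZZXXX


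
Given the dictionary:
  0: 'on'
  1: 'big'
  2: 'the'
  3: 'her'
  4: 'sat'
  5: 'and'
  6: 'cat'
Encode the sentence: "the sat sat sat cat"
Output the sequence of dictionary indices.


Look up each word in the dictionary:
  'the' -> 2
  'sat' -> 4
  'sat' -> 4
  'sat' -> 4
  'cat' -> 6

Encoded: [2, 4, 4, 4, 6]


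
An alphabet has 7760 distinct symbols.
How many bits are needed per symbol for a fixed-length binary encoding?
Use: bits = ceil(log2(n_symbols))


log2(7760) = 12.9218
Bracket: 2^12 = 4096 < 7760 <= 2^13 = 8192
So ceil(log2(7760)) = 13

bits = ceil(log2(7760)) = ceil(12.9218) = 13 bits


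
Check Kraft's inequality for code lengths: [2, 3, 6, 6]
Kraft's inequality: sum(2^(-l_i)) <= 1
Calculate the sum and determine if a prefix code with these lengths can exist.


Sum = 2^(-2) + 2^(-3) + 2^(-6) + 2^(-6)
    = 0.25 + 0.125 + 0.015625 + 0.015625
    = 26/64 = 0.40625
Since 0.40625 <= 1, Kraft's inequality IS satisfied.
A prefix code with these lengths CAN exist.

Kraft sum = 0.40625. Satisfied.


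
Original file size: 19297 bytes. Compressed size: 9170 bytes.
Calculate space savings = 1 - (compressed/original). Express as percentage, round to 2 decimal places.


ratio = compressed/original = 9170/19297 = 0.475203
savings = 1 - ratio = 1 - 0.475203 = 0.524797
as a percentage: 0.524797 * 100 = 52.48%

Space savings = 1 - 9170/19297 = 52.48%


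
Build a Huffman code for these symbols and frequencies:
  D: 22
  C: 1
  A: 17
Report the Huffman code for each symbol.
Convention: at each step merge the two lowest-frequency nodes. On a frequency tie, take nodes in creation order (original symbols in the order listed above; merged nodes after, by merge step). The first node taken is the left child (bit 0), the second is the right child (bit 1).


Huffman tree construction:
Step 1: Merge C(1) + A(17) = 18
Step 2: Merge (C+A)(18) + D(22) = 40
Read each symbol's code off the tree from the root (left child = 0, right child = 1).

Codes:
  D: 1 (length 1)
  C: 00 (length 2)
  A: 01 (length 2)
Average code length: 58/40 = 1.4500 bits/symbol


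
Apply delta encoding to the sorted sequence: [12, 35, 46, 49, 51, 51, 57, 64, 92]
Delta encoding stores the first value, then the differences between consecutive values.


First value: 12
Deltas:
  35 - 12 = 23
  46 - 35 = 11
  49 - 46 = 3
  51 - 49 = 2
  51 - 51 = 0
  57 - 51 = 6
  64 - 57 = 7
  92 - 64 = 28


Delta encoded: [12, 23, 11, 3, 2, 0, 6, 7, 28]


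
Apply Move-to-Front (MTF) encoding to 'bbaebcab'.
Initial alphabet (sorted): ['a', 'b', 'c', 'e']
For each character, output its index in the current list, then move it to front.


MTF encoding:
'b': index 1 in ['a', 'b', 'c', 'e'] -> ['b', 'a', 'c', 'e']
'b': index 0 in ['b', 'a', 'c', 'e'] -> ['b', 'a', 'c', 'e']
'a': index 1 in ['b', 'a', 'c', 'e'] -> ['a', 'b', 'c', 'e']
'e': index 3 in ['a', 'b', 'c', 'e'] -> ['e', 'a', 'b', 'c']
'b': index 2 in ['e', 'a', 'b', 'c'] -> ['b', 'e', 'a', 'c']
'c': index 3 in ['b', 'e', 'a', 'c'] -> ['c', 'b', 'e', 'a']
'a': index 3 in ['c', 'b', 'e', 'a'] -> ['a', 'c', 'b', 'e']
'b': index 2 in ['a', 'c', 'b', 'e'] -> ['b', 'a', 'c', 'e']


Output: [1, 0, 1, 3, 2, 3, 3, 2]


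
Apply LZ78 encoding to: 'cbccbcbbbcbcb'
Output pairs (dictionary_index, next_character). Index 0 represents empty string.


LZ78 encoding steps:
Dictionary: {0: ''}
Step 1: w='' (idx 0), next='c' -> output (0, 'c'), add 'c' as idx 1
Step 2: w='' (idx 0), next='b' -> output (0, 'b'), add 'b' as idx 2
Step 3: w='c' (idx 1), next='c' -> output (1, 'c'), add 'cc' as idx 3
Step 4: w='b' (idx 2), next='c' -> output (2, 'c'), add 'bc' as idx 4
Step 5: w='b' (idx 2), next='b' -> output (2, 'b'), add 'bb' as idx 5
Step 6: w='bc' (idx 4), next='b' -> output (4, 'b'), add 'bcb' as idx 6
Step 7: w='c' (idx 1), next='b' -> output (1, 'b'), add 'cb' as idx 7


Encoded: [(0, 'c'), (0, 'b'), (1, 'c'), (2, 'c'), (2, 'b'), (4, 'b'), (1, 'b')]


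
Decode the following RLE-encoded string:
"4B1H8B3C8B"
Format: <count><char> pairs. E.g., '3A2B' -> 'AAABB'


Expanding each <count><char> pair:
  4B -> 'BBBB'
  1H -> 'H'
  8B -> 'BBBBBBBB'
  3C -> 'CCC'
  8B -> 'BBBBBBBB'

Decoded = BBBBHBBBBBBBBCCCBBBBBBBB


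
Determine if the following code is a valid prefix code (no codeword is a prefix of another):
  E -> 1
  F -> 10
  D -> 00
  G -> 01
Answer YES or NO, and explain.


Checking each pair (does one codeword prefix another?):
  E='1' vs F='10': prefix -- VIOLATION

NO -- this is NOT a valid prefix code. E (1) is a prefix of F (10).


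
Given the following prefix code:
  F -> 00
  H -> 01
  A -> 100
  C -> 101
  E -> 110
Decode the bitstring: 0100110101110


Decoding step by step:
Bits 01 -> H
Bits 00 -> F
Bits 110 -> E
Bits 101 -> C
Bits 110 -> E


Decoded message: HFECE


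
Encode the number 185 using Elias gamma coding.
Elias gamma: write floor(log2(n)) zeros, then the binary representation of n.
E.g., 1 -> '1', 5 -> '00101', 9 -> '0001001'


num_bits = floor(log2(185)) + 1 = 8
leading_zeros = num_bits - 1 = 7
binary(185) = 10111001

Elias gamma(185) = '0000000' + '10111001' = 000000010111001 (15 bits)


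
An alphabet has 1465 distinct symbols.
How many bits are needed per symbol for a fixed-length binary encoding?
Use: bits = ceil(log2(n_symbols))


log2(1465) = 10.5167
Bracket: 2^10 = 1024 < 1465 <= 2^11 = 2048
So ceil(log2(1465)) = 11

bits = ceil(log2(1465)) = ceil(10.5167) = 11 bits


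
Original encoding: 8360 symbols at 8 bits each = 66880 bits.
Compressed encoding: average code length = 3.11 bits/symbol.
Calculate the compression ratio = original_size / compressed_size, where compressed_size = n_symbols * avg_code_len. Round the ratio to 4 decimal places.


original_size = n_symbols * orig_bits = 8360 * 8 = 66880 bits
compressed_size = n_symbols * avg_code_len = 8360 * 3.11 = 25999.6 bits
ratio = original_size / compressed_size = 66880 / 25999.6 = 2.5723

Compression ratio = 2.5723


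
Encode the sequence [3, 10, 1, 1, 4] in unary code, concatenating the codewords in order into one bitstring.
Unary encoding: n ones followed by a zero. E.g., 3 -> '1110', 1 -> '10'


Encode each number as n ones followed by a terminating 0:
  3 -> 1110 (4 bits)
  10 -> 11111111110 (11 bits)
  1 -> 10 (2 bits)
  1 -> 10 (2 bits)
  4 -> 11110 (5 bits)
Total length = 4 + 11 + 2 + 2 + 5 = 24 bits.

Unary([3, 10, 1, 1, 4]) = 111011111111110101011110 (24 bits)


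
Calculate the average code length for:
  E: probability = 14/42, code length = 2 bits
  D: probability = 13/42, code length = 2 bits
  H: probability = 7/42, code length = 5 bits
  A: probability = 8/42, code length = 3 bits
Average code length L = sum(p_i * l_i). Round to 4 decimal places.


Weighted contributions p_i * l_i:
  E: (14/42) * 2 = 28/42
  D: (13/42) * 2 = 26/42
  H: (7/42) * 5 = 35/42
  A: (8/42) * 3 = 24/42
Sum = (28 + 26 + 35 + 24)/42 = 113/42

L = 113/42 = 2.6905 bits/symbol


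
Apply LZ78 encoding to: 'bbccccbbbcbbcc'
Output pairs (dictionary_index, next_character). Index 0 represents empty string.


LZ78 encoding steps:
Dictionary: {0: ''}
Step 1: w='' (idx 0), next='b' -> output (0, 'b'), add 'b' as idx 1
Step 2: w='b' (idx 1), next='c' -> output (1, 'c'), add 'bc' as idx 2
Step 3: w='' (idx 0), next='c' -> output (0, 'c'), add 'c' as idx 3
Step 4: w='c' (idx 3), next='c' -> output (3, 'c'), add 'cc' as idx 4
Step 5: w='b' (idx 1), next='b' -> output (1, 'b'), add 'bb' as idx 5
Step 6: w='bc' (idx 2), next='b' -> output (2, 'b'), add 'bcb' as idx 6
Step 7: w='bc' (idx 2), next='c' -> output (2, 'c'), add 'bcc' as idx 7


Encoded: [(0, 'b'), (1, 'c'), (0, 'c'), (3, 'c'), (1, 'b'), (2, 'b'), (2, 'c')]


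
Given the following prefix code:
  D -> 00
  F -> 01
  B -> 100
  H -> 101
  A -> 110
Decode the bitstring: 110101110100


Decoding step by step:
Bits 110 -> A
Bits 101 -> H
Bits 110 -> A
Bits 100 -> B


Decoded message: AHAB


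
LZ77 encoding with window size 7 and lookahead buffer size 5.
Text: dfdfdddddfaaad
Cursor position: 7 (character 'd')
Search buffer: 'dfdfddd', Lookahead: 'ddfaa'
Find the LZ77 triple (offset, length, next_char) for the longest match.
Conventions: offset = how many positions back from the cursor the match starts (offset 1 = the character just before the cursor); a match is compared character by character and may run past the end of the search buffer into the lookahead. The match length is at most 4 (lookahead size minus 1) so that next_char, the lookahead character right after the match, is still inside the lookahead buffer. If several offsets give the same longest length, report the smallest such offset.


Try each offset into the search buffer:
  offset=1 (pos 6, char 'd'): match length 2
  offset=2 (pos 5, char 'd'): match length 2
  offset=3 (pos 4, char 'd'): match length 2
  offset=4 (pos 3, char 'f'): match length 0
  offset=5 (pos 2, char 'd'): match length 1
  offset=6 (pos 1, char 'f'): match length 0
  offset=7 (pos 0, char 'd'): match length 1
Longest match has length 2, found at offsets 1, 2, 3; take the smallest, offset 1.
next_char = character at position 7 + 2 = 9 -> 'f'

Best match: offset=1, length=2 (matching 'dd' starting at position 6)
LZ77 triple: (1, 2, 'f')


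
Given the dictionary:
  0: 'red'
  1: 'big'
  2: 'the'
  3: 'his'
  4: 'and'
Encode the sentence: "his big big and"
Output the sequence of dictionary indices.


Look up each word in the dictionary:
  'his' -> 3
  'big' -> 1
  'big' -> 1
  'and' -> 4

Encoded: [3, 1, 1, 4]


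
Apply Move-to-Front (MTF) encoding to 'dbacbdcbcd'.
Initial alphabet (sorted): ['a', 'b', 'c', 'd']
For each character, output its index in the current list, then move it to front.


MTF encoding:
'd': index 3 in ['a', 'b', 'c', 'd'] -> ['d', 'a', 'b', 'c']
'b': index 2 in ['d', 'a', 'b', 'c'] -> ['b', 'd', 'a', 'c']
'a': index 2 in ['b', 'd', 'a', 'c'] -> ['a', 'b', 'd', 'c']
'c': index 3 in ['a', 'b', 'd', 'c'] -> ['c', 'a', 'b', 'd']
'b': index 2 in ['c', 'a', 'b', 'd'] -> ['b', 'c', 'a', 'd']
'd': index 3 in ['b', 'c', 'a', 'd'] -> ['d', 'b', 'c', 'a']
'c': index 2 in ['d', 'b', 'c', 'a'] -> ['c', 'd', 'b', 'a']
'b': index 2 in ['c', 'd', 'b', 'a'] -> ['b', 'c', 'd', 'a']
'c': index 1 in ['b', 'c', 'd', 'a'] -> ['c', 'b', 'd', 'a']
'd': index 2 in ['c', 'b', 'd', 'a'] -> ['d', 'c', 'b', 'a']


Output: [3, 2, 2, 3, 2, 3, 2, 2, 1, 2]


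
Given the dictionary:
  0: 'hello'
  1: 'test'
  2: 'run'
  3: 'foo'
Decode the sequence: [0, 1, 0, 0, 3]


Look up each index in the dictionary:
  0 -> 'hello'
  1 -> 'test'
  0 -> 'hello'
  0 -> 'hello'
  3 -> 'foo'

Decoded: "hello test hello hello foo"


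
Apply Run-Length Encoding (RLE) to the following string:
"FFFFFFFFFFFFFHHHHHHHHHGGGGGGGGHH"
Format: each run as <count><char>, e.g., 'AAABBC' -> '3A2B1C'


Scanning runs left to right:
  i=0: run of 'F' x 13 -> '13F'
  i=13: run of 'H' x 9 -> '9H'
  i=22: run of 'G' x 8 -> '8G'
  i=30: run of 'H' x 2 -> '2H'

RLE = 13F9H8G2H


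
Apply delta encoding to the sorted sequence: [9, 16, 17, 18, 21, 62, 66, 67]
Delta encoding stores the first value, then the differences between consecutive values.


First value: 9
Deltas:
  16 - 9 = 7
  17 - 16 = 1
  18 - 17 = 1
  21 - 18 = 3
  62 - 21 = 41
  66 - 62 = 4
  67 - 66 = 1


Delta encoded: [9, 7, 1, 1, 3, 41, 4, 1]


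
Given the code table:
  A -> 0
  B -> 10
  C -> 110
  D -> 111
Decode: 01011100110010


Decoding:
0 -> A
10 -> B
111 -> D
0 -> A
0 -> A
110 -> C
0 -> A
10 -> B


Result: ABDAACAB


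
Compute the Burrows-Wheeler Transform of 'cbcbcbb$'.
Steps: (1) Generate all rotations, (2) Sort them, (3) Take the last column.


Rotations (sorted):
  0: $cbcbcbb -> last char: b
  1: b$cbcbcb -> last char: b
  2: bb$cbcbc -> last char: c
  3: bcbb$cbc -> last char: c
  4: bcbcbb$c -> last char: c
  5: cbb$cbcb -> last char: b
  6: cbcbb$cb -> last char: b
  7: cbcbcbb$ -> last char: $


BWT = bbcccbb$


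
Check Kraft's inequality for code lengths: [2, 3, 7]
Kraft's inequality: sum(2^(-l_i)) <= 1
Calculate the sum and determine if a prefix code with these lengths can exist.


Sum = 2^(-2) + 2^(-3) + 2^(-7)
    = 0.25 + 0.125 + 0.0078125
    = 49/128 = 0.3828125
Since 0.3828125 <= 1, Kraft's inequality IS satisfied.
A prefix code with these lengths CAN exist.

Kraft sum = 0.3828125. Satisfied.


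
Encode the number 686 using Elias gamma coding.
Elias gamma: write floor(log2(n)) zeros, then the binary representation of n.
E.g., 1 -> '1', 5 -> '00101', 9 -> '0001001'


num_bits = floor(log2(686)) + 1 = 10
leading_zeros = num_bits - 1 = 9
binary(686) = 1010101110

Elias gamma(686) = '000000000' + '1010101110' = 0000000001010101110 (19 bits)


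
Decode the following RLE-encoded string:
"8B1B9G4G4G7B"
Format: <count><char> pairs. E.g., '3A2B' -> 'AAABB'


Expanding each <count><char> pair:
  8B -> 'BBBBBBBB'
  1B -> 'B'
  9G -> 'GGGGGGGGG'
  4G -> 'GGGG'
  4G -> 'GGGG'
  7B -> 'BBBBBBB'

Decoded = BBBBBBBBBGGGGGGGGGGGGGGGGGBBBBBBB


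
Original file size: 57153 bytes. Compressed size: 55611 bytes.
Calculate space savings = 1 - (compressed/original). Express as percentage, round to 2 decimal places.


ratio = compressed/original = 55611/57153 = 0.97302
savings = 1 - ratio = 1 - 0.97302 = 0.02698
as a percentage: 0.02698 * 100 = 2.7%

Space savings = 1 - 55611/57153 = 2.7%


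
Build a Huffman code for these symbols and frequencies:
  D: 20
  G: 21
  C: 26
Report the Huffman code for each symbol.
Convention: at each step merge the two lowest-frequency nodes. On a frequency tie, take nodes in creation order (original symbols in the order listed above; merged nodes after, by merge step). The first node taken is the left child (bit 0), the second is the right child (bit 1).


Huffman tree construction:
Step 1: Merge D(20) + G(21) = 41
Step 2: Merge C(26) + (D+G)(41) = 67
Read each symbol's code off the tree from the root (left child = 0, right child = 1).

Codes:
  D: 10 (length 2)
  G: 11 (length 2)
  C: 0 (length 1)
Average code length: 108/67 = 1.6119 bits/symbol


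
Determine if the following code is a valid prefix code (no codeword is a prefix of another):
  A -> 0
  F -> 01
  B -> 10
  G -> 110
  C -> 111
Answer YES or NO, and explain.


Checking each pair (does one codeword prefix another?):
  A='0' vs F='01': prefix -- VIOLATION

NO -- this is NOT a valid prefix code. A (0) is a prefix of F (01).


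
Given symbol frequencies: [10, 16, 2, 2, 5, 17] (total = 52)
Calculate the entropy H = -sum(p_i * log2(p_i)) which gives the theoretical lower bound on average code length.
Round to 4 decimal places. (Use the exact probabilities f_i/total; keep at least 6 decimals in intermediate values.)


Per-symbol terms -p_i * log2(p_i) with p_i = f_i/52:
  p = 10/52 = 0.192308: log2(p) = -2.378512, -p*log2(p) = 0.457406
  p = 16/52 = 0.307692: log2(p) = -1.700440, -p*log2(p) = 0.523212
  p = 2/52 = 0.038462: log2(p) = -4.700440, -p*log2(p) = 0.180786
  p = 2/52 = 0.038462: log2(p) = -4.700440, -p*log2(p) = 0.180786
  p = 5/52 = 0.096154: log2(p) = -3.378512, -p*log2(p) = 0.324857
  p = 17/52 = 0.326923: log2(p) = -1.612977, -p*log2(p) = 0.527319
H = 0.457406 + 0.523212 + 0.180786 + 0.180786 + 0.324857 + 0.527319 = 2.194366

H = 2.1944 bits/symbol


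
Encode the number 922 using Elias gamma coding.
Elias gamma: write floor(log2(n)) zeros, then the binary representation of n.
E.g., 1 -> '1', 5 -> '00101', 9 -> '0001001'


num_bits = floor(log2(922)) + 1 = 10
leading_zeros = num_bits - 1 = 9
binary(922) = 1110011010

Elias gamma(922) = '000000000' + '1110011010' = 0000000001110011010 (19 bits)


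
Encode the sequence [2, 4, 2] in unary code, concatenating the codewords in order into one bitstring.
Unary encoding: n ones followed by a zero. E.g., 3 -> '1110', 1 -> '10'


Encode each number as n ones followed by a terminating 0:
  2 -> 110 (3 bits)
  4 -> 11110 (5 bits)
  2 -> 110 (3 bits)
Total length = 3 + 5 + 3 = 11 bits.

Unary([2, 4, 2]) = 11011110110 (11 bits)


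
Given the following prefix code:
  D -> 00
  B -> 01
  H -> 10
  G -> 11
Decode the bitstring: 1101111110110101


Decoding step by step:
Bits 11 -> G
Bits 01 -> B
Bits 11 -> G
Bits 11 -> G
Bits 10 -> H
Bits 11 -> G
Bits 01 -> B
Bits 01 -> B


Decoded message: GBGGHGBB


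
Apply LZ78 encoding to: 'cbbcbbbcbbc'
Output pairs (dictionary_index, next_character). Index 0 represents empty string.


LZ78 encoding steps:
Dictionary: {0: ''}
Step 1: w='' (idx 0), next='c' -> output (0, 'c'), add 'c' as idx 1
Step 2: w='' (idx 0), next='b' -> output (0, 'b'), add 'b' as idx 2
Step 3: w='b' (idx 2), next='c' -> output (2, 'c'), add 'bc' as idx 3
Step 4: w='b' (idx 2), next='b' -> output (2, 'b'), add 'bb' as idx 4
Step 5: w='bc' (idx 3), next='b' -> output (3, 'b'), add 'bcb' as idx 5
Step 6: w='bc' (idx 3), end of input -> output (3, '')


Encoded: [(0, 'c'), (0, 'b'), (2, 'c'), (2, 'b'), (3, 'b'), (3, '')]


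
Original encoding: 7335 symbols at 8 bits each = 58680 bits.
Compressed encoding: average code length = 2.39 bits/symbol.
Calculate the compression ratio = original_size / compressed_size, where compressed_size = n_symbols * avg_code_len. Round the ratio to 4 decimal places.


original_size = n_symbols * orig_bits = 7335 * 8 = 58680 bits
compressed_size = n_symbols * avg_code_len = 7335 * 2.39 = 17530.65 bits
ratio = original_size / compressed_size = 58680 / 17530.65 = 3.3473

Compression ratio = 3.3473


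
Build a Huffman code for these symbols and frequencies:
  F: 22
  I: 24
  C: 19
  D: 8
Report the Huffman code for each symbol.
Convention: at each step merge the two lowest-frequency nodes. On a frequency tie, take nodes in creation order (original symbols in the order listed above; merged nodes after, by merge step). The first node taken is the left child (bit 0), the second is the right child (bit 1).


Huffman tree construction:
Step 1: Merge D(8) + C(19) = 27
Step 2: Merge F(22) + I(24) = 46
Step 3: Merge (D+C)(27) + (F+I)(46) = 73
Read each symbol's code off the tree from the root (left child = 0, right child = 1).

Codes:
  F: 10 (length 2)
  I: 11 (length 2)
  C: 01 (length 2)
  D: 00 (length 2)
Average code length: 146/73 = 2.0000 bits/symbol


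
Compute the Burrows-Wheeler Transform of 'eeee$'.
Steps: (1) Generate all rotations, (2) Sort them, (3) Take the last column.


Rotations (sorted):
  0: $eeee -> last char: e
  1: e$eee -> last char: e
  2: ee$ee -> last char: e
  3: eee$e -> last char: e
  4: eeee$ -> last char: $


BWT = eeee$


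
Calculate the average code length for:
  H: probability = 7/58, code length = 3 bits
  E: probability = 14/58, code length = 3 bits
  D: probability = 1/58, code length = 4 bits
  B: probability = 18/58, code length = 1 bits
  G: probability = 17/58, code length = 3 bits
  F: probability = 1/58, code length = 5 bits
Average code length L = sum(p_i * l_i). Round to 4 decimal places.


Weighted contributions p_i * l_i:
  H: (7/58) * 3 = 21/58
  E: (14/58) * 3 = 42/58
  D: (1/58) * 4 = 4/58
  B: (18/58) * 1 = 18/58
  G: (17/58) * 3 = 51/58
  F: (1/58) * 5 = 5/58
Sum = (21 + 42 + 4 + 18 + 51 + 5)/58 = 141/58

L = 141/58 = 2.4310 bits/symbol


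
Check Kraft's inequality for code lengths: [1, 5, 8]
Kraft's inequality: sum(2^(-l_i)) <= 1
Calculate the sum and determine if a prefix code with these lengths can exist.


Sum = 2^(-1) + 2^(-5) + 2^(-8)
    = 0.5 + 0.03125 + 0.00390625
    = 137/256 = 0.53515625
Since 0.53515625 <= 1, Kraft's inequality IS satisfied.
A prefix code with these lengths CAN exist.

Kraft sum = 0.53515625. Satisfied.


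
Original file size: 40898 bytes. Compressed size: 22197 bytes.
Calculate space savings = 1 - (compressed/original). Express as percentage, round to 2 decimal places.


ratio = compressed/original = 22197/40898 = 0.54274
savings = 1 - ratio = 1 - 0.54274 = 0.45726
as a percentage: 0.45726 * 100 = 45.73%

Space savings = 1 - 22197/40898 = 45.73%


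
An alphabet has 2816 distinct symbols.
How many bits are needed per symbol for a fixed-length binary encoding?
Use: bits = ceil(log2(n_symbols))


log2(2816) = 11.4594
Bracket: 2^11 = 2048 < 2816 <= 2^12 = 4096
So ceil(log2(2816)) = 12

bits = ceil(log2(2816)) = ceil(11.4594) = 12 bits


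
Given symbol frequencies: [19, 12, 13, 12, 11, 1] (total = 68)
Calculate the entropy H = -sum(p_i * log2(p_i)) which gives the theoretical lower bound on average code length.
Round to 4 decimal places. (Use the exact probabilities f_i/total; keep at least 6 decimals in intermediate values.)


Per-symbol terms -p_i * log2(p_i) with p_i = f_i/68:
  p = 19/68 = 0.279412: log2(p) = -1.839535, -p*log2(p) = 0.513988
  p = 12/68 = 0.176471: log2(p) = -2.502500, -p*log2(p) = 0.441618
  p = 13/68 = 0.191176: log2(p) = -2.387023, -p*log2(p) = 0.456343
  p = 12/68 = 0.176471: log2(p) = -2.502500, -p*log2(p) = 0.441618
  p = 11/68 = 0.161765: log2(p) = -2.628031, -p*log2(p) = 0.425123
  p = 1/68 = 0.014706: log2(p) = -6.087463, -p*log2(p) = 0.089522
H = 0.513988 + 0.441618 + 0.456343 + 0.441618 + 0.425123 + 0.089522 = 2.368212

H = 2.3682 bits/symbol


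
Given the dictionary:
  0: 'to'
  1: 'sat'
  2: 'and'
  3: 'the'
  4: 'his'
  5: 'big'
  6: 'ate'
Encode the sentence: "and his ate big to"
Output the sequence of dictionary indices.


Look up each word in the dictionary:
  'and' -> 2
  'his' -> 4
  'ate' -> 6
  'big' -> 5
  'to' -> 0

Encoded: [2, 4, 6, 5, 0]


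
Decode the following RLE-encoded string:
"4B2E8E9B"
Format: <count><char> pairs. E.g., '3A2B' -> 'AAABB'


Expanding each <count><char> pair:
  4B -> 'BBBB'
  2E -> 'EE'
  8E -> 'EEEEEEEE'
  9B -> 'BBBBBBBBB'

Decoded = BBBBEEEEEEEEEEBBBBBBBBB


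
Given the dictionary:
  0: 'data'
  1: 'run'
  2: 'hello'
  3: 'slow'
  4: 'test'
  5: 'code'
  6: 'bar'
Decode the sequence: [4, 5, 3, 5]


Look up each index in the dictionary:
  4 -> 'test'
  5 -> 'code'
  3 -> 'slow'
  5 -> 'code'

Decoded: "test code slow code"


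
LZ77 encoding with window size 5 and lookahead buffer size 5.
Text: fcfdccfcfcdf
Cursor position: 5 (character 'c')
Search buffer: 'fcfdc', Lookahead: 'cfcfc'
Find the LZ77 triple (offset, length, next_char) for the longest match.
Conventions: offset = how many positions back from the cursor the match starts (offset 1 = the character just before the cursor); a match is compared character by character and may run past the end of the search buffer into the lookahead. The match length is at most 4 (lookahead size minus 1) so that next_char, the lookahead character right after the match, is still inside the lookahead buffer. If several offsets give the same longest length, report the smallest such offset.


Try each offset into the search buffer:
  offset=1 (pos 4, char 'c'): match length 1
  offset=2 (pos 3, char 'd'): match length 0
  offset=3 (pos 2, char 'f'): match length 0
  offset=4 (pos 1, char 'c'): match length 2
  offset=5 (pos 0, char 'f'): match length 0
Longest match has length 2 at offset 4.
next_char = character at position 5 + 2 = 7 -> 'c'

Best match: offset=4, length=2 (matching 'cf' starting at position 1)
LZ77 triple: (4, 2, 'c')


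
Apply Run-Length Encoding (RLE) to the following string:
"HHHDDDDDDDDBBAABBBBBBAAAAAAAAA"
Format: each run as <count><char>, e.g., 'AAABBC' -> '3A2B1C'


Scanning runs left to right:
  i=0: run of 'H' x 3 -> '3H'
  i=3: run of 'D' x 8 -> '8D'
  i=11: run of 'B' x 2 -> '2B'
  i=13: run of 'A' x 2 -> '2A'
  i=15: run of 'B' x 6 -> '6B'
  i=21: run of 'A' x 9 -> '9A'

RLE = 3H8D2B2A6B9A


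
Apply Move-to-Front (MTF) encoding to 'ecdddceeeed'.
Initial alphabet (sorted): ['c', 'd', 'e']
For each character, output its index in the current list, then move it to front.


MTF encoding:
'e': index 2 in ['c', 'd', 'e'] -> ['e', 'c', 'd']
'c': index 1 in ['e', 'c', 'd'] -> ['c', 'e', 'd']
'd': index 2 in ['c', 'e', 'd'] -> ['d', 'c', 'e']
'd': index 0 in ['d', 'c', 'e'] -> ['d', 'c', 'e']
'd': index 0 in ['d', 'c', 'e'] -> ['d', 'c', 'e']
'c': index 1 in ['d', 'c', 'e'] -> ['c', 'd', 'e']
'e': index 2 in ['c', 'd', 'e'] -> ['e', 'c', 'd']
'e': index 0 in ['e', 'c', 'd'] -> ['e', 'c', 'd']
'e': index 0 in ['e', 'c', 'd'] -> ['e', 'c', 'd']
'e': index 0 in ['e', 'c', 'd'] -> ['e', 'c', 'd']
'd': index 2 in ['e', 'c', 'd'] -> ['d', 'e', 'c']


Output: [2, 1, 2, 0, 0, 1, 2, 0, 0, 0, 2]


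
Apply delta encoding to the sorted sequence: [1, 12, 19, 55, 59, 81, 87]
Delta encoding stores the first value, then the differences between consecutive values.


First value: 1
Deltas:
  12 - 1 = 11
  19 - 12 = 7
  55 - 19 = 36
  59 - 55 = 4
  81 - 59 = 22
  87 - 81 = 6


Delta encoded: [1, 11, 7, 36, 4, 22, 6]


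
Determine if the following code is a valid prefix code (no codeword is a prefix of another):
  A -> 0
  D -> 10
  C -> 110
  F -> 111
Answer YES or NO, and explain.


Checking each pair (does one codeword prefix another?):
  A='0' vs D='10': no prefix
  A='0' vs C='110': no prefix
  A='0' vs F='111': no prefix
  D='10' vs A='0': no prefix
  D='10' vs C='110': no prefix
  D='10' vs F='111': no prefix
  C='110' vs A='0': no prefix
  C='110' vs D='10': no prefix
  C='110' vs F='111': no prefix
  F='111' vs A='0': no prefix
  F='111' vs D='10': no prefix
  F='111' vs C='110': no prefix
No violation found over all pairs.

YES -- this is a valid prefix code. No codeword is a prefix of any other codeword.


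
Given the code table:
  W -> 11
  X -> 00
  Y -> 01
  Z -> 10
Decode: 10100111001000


Decoding:
10 -> Z
10 -> Z
01 -> Y
11 -> W
00 -> X
10 -> Z
00 -> X


Result: ZZYWXZX


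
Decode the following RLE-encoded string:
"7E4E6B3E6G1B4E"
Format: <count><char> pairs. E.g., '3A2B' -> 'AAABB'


Expanding each <count><char> pair:
  7E -> 'EEEEEEE'
  4E -> 'EEEE'
  6B -> 'BBBBBB'
  3E -> 'EEE'
  6G -> 'GGGGGG'
  1B -> 'B'
  4E -> 'EEEE'

Decoded = EEEEEEEEEEEBBBBBBEEEGGGGGGBEEEE


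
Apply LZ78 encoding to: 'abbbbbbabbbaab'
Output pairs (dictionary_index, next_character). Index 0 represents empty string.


LZ78 encoding steps:
Dictionary: {0: ''}
Step 1: w='' (idx 0), next='a' -> output (0, 'a'), add 'a' as idx 1
Step 2: w='' (idx 0), next='b' -> output (0, 'b'), add 'b' as idx 2
Step 3: w='b' (idx 2), next='b' -> output (2, 'b'), add 'bb' as idx 3
Step 4: w='bb' (idx 3), next='b' -> output (3, 'b'), add 'bbb' as idx 4
Step 5: w='a' (idx 1), next='b' -> output (1, 'b'), add 'ab' as idx 5
Step 6: w='bb' (idx 3), next='a' -> output (3, 'a'), add 'bba' as idx 6
Step 7: w='ab' (idx 5), end of input -> output (5, '')


Encoded: [(0, 'a'), (0, 'b'), (2, 'b'), (3, 'b'), (1, 'b'), (3, 'a'), (5, '')]


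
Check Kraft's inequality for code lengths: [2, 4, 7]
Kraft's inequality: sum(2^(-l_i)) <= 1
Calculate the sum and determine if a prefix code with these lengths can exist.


Sum = 2^(-2) + 2^(-4) + 2^(-7)
    = 0.25 + 0.0625 + 0.0078125
    = 41/128 = 0.3203125
Since 0.3203125 <= 1, Kraft's inequality IS satisfied.
A prefix code with these lengths CAN exist.

Kraft sum = 0.3203125. Satisfied.


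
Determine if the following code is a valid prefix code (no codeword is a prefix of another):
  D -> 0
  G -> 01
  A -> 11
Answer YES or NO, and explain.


Checking each pair (does one codeword prefix another?):
  D='0' vs G='01': prefix -- VIOLATION

NO -- this is NOT a valid prefix code. D (0) is a prefix of G (01).


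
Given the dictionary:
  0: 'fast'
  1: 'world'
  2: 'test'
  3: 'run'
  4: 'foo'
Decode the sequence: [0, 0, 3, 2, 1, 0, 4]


Look up each index in the dictionary:
  0 -> 'fast'
  0 -> 'fast'
  3 -> 'run'
  2 -> 'test'
  1 -> 'world'
  0 -> 'fast'
  4 -> 'foo'

Decoded: "fast fast run test world fast foo"


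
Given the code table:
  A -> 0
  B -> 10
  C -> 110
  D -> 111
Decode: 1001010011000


Decoding:
10 -> B
0 -> A
10 -> B
10 -> B
0 -> A
110 -> C
0 -> A
0 -> A


Result: BABBACAA


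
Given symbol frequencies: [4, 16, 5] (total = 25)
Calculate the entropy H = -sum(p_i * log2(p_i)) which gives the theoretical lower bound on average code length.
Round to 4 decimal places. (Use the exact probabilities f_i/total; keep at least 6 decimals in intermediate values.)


Per-symbol terms -p_i * log2(p_i) with p_i = f_i/25:
  p = 4/25 = 0.160000: log2(p) = -2.643856, -p*log2(p) = 0.423017
  p = 16/25 = 0.640000: log2(p) = -0.643856, -p*log2(p) = 0.412068
  p = 5/25 = 0.200000: log2(p) = -2.321928, -p*log2(p) = 0.464386
H = 0.423017 + 0.412068 + 0.464386 = 1.299471

H = 1.2995 bits/symbol


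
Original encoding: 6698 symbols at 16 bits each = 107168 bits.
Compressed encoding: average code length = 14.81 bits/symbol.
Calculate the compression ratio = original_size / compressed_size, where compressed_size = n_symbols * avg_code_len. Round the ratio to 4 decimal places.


original_size = n_symbols * orig_bits = 6698 * 16 = 107168 bits
compressed_size = n_symbols * avg_code_len = 6698 * 14.81 = 99197.38 bits
ratio = original_size / compressed_size = 107168 / 99197.38 = 1.0804

Compression ratio = 1.0804


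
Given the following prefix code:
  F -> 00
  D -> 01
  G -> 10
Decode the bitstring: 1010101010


Decoding step by step:
Bits 10 -> G
Bits 10 -> G
Bits 10 -> G
Bits 10 -> G
Bits 10 -> G


Decoded message: GGGGG


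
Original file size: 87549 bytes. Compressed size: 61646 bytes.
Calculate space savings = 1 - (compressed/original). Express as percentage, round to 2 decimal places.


ratio = compressed/original = 61646/87549 = 0.704131
savings = 1 - ratio = 1 - 0.704131 = 0.295869
as a percentage: 0.295869 * 100 = 29.59%

Space savings = 1 - 61646/87549 = 29.59%


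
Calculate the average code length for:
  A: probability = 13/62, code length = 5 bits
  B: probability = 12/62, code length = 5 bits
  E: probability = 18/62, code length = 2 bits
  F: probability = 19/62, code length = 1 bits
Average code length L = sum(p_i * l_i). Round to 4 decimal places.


Weighted contributions p_i * l_i:
  A: (13/62) * 5 = 65/62
  B: (12/62) * 5 = 60/62
  E: (18/62) * 2 = 36/62
  F: (19/62) * 1 = 19/62
Sum = (65 + 60 + 36 + 19)/62 = 180/62

L = 180/62 = 2.9032 bits/symbol


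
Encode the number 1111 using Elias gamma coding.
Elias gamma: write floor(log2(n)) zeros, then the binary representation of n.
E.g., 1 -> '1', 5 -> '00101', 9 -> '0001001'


num_bits = floor(log2(1111)) + 1 = 11
leading_zeros = num_bits - 1 = 10
binary(1111) = 10001010111

Elias gamma(1111) = '0000000000' + '10001010111' = 000000000010001010111 (21 bits)


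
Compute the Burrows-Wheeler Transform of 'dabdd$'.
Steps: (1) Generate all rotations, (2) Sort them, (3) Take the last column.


Rotations (sorted):
  0: $dabdd -> last char: d
  1: abdd$d -> last char: d
  2: bdd$da -> last char: a
  3: d$dabd -> last char: d
  4: dabdd$ -> last char: $
  5: dd$dab -> last char: b


BWT = ddad$b


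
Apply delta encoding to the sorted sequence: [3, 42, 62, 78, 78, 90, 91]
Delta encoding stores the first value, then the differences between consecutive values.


First value: 3
Deltas:
  42 - 3 = 39
  62 - 42 = 20
  78 - 62 = 16
  78 - 78 = 0
  90 - 78 = 12
  91 - 90 = 1


Delta encoded: [3, 39, 20, 16, 0, 12, 1]


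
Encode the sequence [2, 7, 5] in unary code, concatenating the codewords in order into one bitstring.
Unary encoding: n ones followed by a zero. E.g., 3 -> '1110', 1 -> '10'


Encode each number as n ones followed by a terminating 0:
  2 -> 110 (3 bits)
  7 -> 11111110 (8 bits)
  5 -> 111110 (6 bits)
Total length = 3 + 8 + 6 = 17 bits.

Unary([2, 7, 5]) = 11011111110111110 (17 bits)


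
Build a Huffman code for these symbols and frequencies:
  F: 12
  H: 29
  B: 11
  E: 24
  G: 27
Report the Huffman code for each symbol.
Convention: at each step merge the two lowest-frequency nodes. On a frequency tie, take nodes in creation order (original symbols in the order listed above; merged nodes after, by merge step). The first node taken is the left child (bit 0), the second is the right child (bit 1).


Huffman tree construction:
Step 1: Merge B(11) + F(12) = 23
Step 2: Merge (B+F)(23) + E(24) = 47
Step 3: Merge G(27) + H(29) = 56
Step 4: Merge ((B+F)+E)(47) + (G+H)(56) = 103
Read each symbol's code off the tree from the root (left child = 0, right child = 1).

Codes:
  F: 001 (length 3)
  H: 11 (length 2)
  B: 000 (length 3)
  E: 01 (length 2)
  G: 10 (length 2)
Average code length: 229/103 = 2.2233 bits/symbol


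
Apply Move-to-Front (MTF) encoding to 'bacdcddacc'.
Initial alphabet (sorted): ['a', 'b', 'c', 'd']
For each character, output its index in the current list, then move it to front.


MTF encoding:
'b': index 1 in ['a', 'b', 'c', 'd'] -> ['b', 'a', 'c', 'd']
'a': index 1 in ['b', 'a', 'c', 'd'] -> ['a', 'b', 'c', 'd']
'c': index 2 in ['a', 'b', 'c', 'd'] -> ['c', 'a', 'b', 'd']
'd': index 3 in ['c', 'a', 'b', 'd'] -> ['d', 'c', 'a', 'b']
'c': index 1 in ['d', 'c', 'a', 'b'] -> ['c', 'd', 'a', 'b']
'd': index 1 in ['c', 'd', 'a', 'b'] -> ['d', 'c', 'a', 'b']
'd': index 0 in ['d', 'c', 'a', 'b'] -> ['d', 'c', 'a', 'b']
'a': index 2 in ['d', 'c', 'a', 'b'] -> ['a', 'd', 'c', 'b']
'c': index 2 in ['a', 'd', 'c', 'b'] -> ['c', 'a', 'd', 'b']
'c': index 0 in ['c', 'a', 'd', 'b'] -> ['c', 'a', 'd', 'b']


Output: [1, 1, 2, 3, 1, 1, 0, 2, 2, 0]


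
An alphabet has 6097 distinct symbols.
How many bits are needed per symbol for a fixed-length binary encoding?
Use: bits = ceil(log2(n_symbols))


log2(6097) = 12.5739
Bracket: 2^12 = 4096 < 6097 <= 2^13 = 8192
So ceil(log2(6097)) = 13

bits = ceil(log2(6097)) = ceil(12.5739) = 13 bits


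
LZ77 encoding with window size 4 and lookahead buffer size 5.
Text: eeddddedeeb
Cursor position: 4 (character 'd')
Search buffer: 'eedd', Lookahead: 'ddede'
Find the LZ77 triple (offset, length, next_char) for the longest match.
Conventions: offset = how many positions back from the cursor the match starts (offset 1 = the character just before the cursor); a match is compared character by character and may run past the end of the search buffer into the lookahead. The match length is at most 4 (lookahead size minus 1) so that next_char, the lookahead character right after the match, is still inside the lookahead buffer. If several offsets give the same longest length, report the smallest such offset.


Try each offset into the search buffer:
  offset=1 (pos 3, char 'd'): match length 2
  offset=2 (pos 2, char 'd'): match length 2
  offset=3 (pos 1, char 'e'): match length 0
  offset=4 (pos 0, char 'e'): match length 0
Longest match has length 2, found at offsets 1, 2; take the smallest, offset 1.
next_char = character at position 4 + 2 = 6 -> 'e'

Best match: offset=1, length=2 (matching 'dd' starting at position 3)
LZ77 triple: (1, 2, 'e')


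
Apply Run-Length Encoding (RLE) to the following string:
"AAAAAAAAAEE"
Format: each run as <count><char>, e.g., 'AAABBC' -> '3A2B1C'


Scanning runs left to right:
  i=0: run of 'A' x 9 -> '9A'
  i=9: run of 'E' x 2 -> '2E'

RLE = 9A2E


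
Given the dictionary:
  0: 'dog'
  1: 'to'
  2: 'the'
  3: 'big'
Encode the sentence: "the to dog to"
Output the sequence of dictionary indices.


Look up each word in the dictionary:
  'the' -> 2
  'to' -> 1
  'dog' -> 0
  'to' -> 1

Encoded: [2, 1, 0, 1]


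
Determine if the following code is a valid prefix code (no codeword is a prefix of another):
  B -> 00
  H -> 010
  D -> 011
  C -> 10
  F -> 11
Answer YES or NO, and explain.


Checking each pair (does one codeword prefix another?):
  B='00' vs H='010': no prefix
  B='00' vs D='011': no prefix
  B='00' vs C='10': no prefix
  B='00' vs F='11': no prefix
  H='010' vs B='00': no prefix
  H='010' vs D='011': no prefix
  H='010' vs C='10': no prefix
  H='010' vs F='11': no prefix
  D='011' vs B='00': no prefix
  D='011' vs H='010': no prefix
  D='011' vs C='10': no prefix
  D='011' vs F='11': no prefix
  C='10' vs B='00': no prefix
  C='10' vs H='010': no prefix
  C='10' vs D='011': no prefix
  C='10' vs F='11': no prefix
  F='11' vs B='00': no prefix
  F='11' vs H='010': no prefix
  F='11' vs D='011': no prefix
  F='11' vs C='10': no prefix
No violation found over all pairs.

YES -- this is a valid prefix code. No codeword is a prefix of any other codeword.


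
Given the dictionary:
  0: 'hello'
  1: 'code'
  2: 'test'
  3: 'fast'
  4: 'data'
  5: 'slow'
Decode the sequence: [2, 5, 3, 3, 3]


Look up each index in the dictionary:
  2 -> 'test'
  5 -> 'slow'
  3 -> 'fast'
  3 -> 'fast'
  3 -> 'fast'

Decoded: "test slow fast fast fast"


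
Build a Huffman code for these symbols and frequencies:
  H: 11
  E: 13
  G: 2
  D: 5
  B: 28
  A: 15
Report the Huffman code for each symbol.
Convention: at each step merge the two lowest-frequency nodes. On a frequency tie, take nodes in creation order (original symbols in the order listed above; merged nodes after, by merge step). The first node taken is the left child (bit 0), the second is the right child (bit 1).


Huffman tree construction:
Step 1: Merge G(2) + D(5) = 7
Step 2: Merge (G+D)(7) + H(11) = 18
Step 3: Merge E(13) + A(15) = 28
Step 4: Merge ((G+D)+H)(18) + B(28) = 46
Step 5: Merge (E+A)(28) + (((G+D)+H)+B)(46) = 74
Read each symbol's code off the tree from the root (left child = 0, right child = 1).

Codes:
  H: 101 (length 3)
  E: 00 (length 2)
  G: 1000 (length 4)
  D: 1001 (length 4)
  B: 11 (length 2)
  A: 01 (length 2)
Average code length: 173/74 = 2.3378 bits/symbol


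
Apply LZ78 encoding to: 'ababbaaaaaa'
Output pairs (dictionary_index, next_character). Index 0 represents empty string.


LZ78 encoding steps:
Dictionary: {0: ''}
Step 1: w='' (idx 0), next='a' -> output (0, 'a'), add 'a' as idx 1
Step 2: w='' (idx 0), next='b' -> output (0, 'b'), add 'b' as idx 2
Step 3: w='a' (idx 1), next='b' -> output (1, 'b'), add 'ab' as idx 3
Step 4: w='b' (idx 2), next='a' -> output (2, 'a'), add 'ba' as idx 4
Step 5: w='a' (idx 1), next='a' -> output (1, 'a'), add 'aa' as idx 5
Step 6: w='aa' (idx 5), next='a' -> output (5, 'a'), add 'aaa' as idx 6


Encoded: [(0, 'a'), (0, 'b'), (1, 'b'), (2, 'a'), (1, 'a'), (5, 'a')]
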